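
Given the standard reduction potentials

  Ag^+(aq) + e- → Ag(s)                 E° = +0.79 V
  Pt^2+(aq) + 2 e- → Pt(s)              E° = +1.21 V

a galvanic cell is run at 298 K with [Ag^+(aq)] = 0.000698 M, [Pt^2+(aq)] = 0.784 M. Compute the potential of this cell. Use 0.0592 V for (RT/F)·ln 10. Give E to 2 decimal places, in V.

+0.60 V

The Pt²⁺/Pt couple has the more positive E°, so it is the cathode; Ag⁺/Ag is the anode.
E°cell = E°cat − E°an = +1.21 − (+0.79) = +0.42 V; n = 2.
For the overall reaction Pt^2+(aq) + 2 Ag(s) → Pt(s) + 2 Ag^+(aq), Q = [Ag^+(aq)]^2 / [Pt^2+(aq)] = 6.21×10^−7, giving log Q = −6.207.
E = E° − (0.0592/n)·log Q = +0.42 − (0.0592/2)(−6.207) = +0.60 V.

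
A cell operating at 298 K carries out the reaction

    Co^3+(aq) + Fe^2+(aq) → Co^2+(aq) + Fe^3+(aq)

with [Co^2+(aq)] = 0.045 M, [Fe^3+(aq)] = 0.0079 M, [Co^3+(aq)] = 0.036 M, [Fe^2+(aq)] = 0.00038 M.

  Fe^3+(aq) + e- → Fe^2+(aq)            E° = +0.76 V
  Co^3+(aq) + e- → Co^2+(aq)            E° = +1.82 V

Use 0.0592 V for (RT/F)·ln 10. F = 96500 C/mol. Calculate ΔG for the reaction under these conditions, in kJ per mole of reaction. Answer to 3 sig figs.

−94.2 kJ/mol

The standard cell potential is +1.82 − (+0.76) = +1.06 V, with n = 1 electron in the balanced equation.
Here Q = ([Co^2+(aq)]·[Fe^3+(aq)]) / ([Co^3+(aq)]·[Fe^2+(aq)]) = 26 (log Q = 1.415), giving E = +1.06 − (0.0592/1)·(1.415) = +0.9762 V.
Finally ΔG = −nFE = −(1)(96500 C/mol)(+0.9762 V) = −94.2 kJ/mol.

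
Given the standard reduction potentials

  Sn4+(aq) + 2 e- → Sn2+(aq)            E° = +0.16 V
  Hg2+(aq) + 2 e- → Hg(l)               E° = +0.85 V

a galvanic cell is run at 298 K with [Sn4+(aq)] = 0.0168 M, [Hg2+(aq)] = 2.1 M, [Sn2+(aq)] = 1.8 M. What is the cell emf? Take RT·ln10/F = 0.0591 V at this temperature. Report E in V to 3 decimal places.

The Hg²⁺/Hg couple has the more positive E°, so it is the cathode; Sn⁴⁺/Sn²⁺ is the anode.
E°cell = E°cat − E°an = +0.85 − (+0.16) = +0.69 V; n = 2.
For the overall reaction Hg2+(aq) + Sn2+(aq) → Hg(l) + Sn4+(aq), Q = [Sn4+(aq)] / ([Hg2+(aq)]·[Sn2+(aq)]) = 0.00444, giving log Q = −2.352.
Applying E = E° − (RT ln10/nF)·log Q gives +0.69 − (0.0591/2)(−2.352) = +0.760 V.

+0.760 V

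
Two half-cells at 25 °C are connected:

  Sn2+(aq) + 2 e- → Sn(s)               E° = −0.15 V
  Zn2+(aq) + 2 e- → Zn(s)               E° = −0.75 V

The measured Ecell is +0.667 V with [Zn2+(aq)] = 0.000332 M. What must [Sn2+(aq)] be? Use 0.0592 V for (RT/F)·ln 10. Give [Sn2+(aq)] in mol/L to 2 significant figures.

0.061 M

Sn²⁺/Sn is the cathode (higher E°); E°cell = −0.15 − (−0.75) = +0.60 V with n = 2.
Since E = E° − (0.0592/n)·log Q, log Q = n(E° − E)/0.0592 = −2.264.
For Sn2+(aq) + Zn(s) → Sn(s) + Zn2+(aq), the reaction quotient is Q = [Zn2+(aq)] / [Sn2+(aq)].
Solving for the unknown gives log [Sn2+(aq)] = −1.215, so [Sn2+(aq)] ≈ 0.061 M.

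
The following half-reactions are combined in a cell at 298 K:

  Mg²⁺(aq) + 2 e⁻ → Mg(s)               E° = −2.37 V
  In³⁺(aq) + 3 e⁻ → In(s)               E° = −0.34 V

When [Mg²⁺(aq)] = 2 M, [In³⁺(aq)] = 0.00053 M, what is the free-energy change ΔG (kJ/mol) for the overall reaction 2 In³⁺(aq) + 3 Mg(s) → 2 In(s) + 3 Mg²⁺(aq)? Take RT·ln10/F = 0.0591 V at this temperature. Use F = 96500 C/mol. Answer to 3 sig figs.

−1130 kJ/mol

E°cell = −0.34 − (−2.37) = +2.03 V; the balanced reaction transfers n = 6 electrons.
The reaction quotient is [Mg²⁺(aq)]^3 / [In³⁺(aq)]^2 = 2.85×10^7; by Nernst, E = +2.03 − (0.0591/6)(7.455) = +1.9566 V.
Then ΔG = −nFE = −6 × 96500 × +1.9566 J/mol = −1130 kJ/mol.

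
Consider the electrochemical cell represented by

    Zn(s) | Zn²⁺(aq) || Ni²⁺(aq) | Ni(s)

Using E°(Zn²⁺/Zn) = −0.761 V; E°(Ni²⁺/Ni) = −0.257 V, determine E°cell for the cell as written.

By convention the left-hand electrode in cell notation is the anode (oxidation) and the right-hand electrode is the cathode (reduction).
E°cell = E°(right) − E°(left) = −0.257 − (−0.761) = +0.504 V.

+0.504 V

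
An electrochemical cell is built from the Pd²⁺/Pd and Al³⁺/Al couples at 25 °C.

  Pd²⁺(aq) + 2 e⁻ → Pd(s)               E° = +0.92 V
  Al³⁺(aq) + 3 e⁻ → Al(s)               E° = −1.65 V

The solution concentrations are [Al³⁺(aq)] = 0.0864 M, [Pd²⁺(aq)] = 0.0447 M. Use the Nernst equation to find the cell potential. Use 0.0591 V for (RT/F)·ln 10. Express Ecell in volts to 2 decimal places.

Since E°(Pd²⁺/Pd) > E°(Al³⁺/Al), Pd²⁺/Pd serves as the cathode.
E°cell = +0.92 − (−1.65) = +2.57 V, with n = 6 electrons transferred.
The balanced reaction is 3 Pd²⁺(aq) + 2 Al(s) → 3 Pd(s) + 2 Al³⁺(aq), so Q = [Al³⁺(aq)]^2 / [Pd²⁺(aq)]^3 = 83.6 and log Q = 1.922.
By the Nernst equation, E = +2.57 − (0.0591/6)·(1.922) = +2.55 V.

+2.55 V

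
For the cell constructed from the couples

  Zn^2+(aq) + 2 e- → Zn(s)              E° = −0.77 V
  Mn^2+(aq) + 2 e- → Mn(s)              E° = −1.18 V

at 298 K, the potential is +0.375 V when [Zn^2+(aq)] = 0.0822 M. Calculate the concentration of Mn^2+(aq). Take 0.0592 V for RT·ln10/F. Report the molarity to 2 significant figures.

1.3 M

The Zn²⁺/Zn couple has the larger reduction potential, so it is the cathode: E°cell = −0.77 − (−1.18) = +0.41 V and n = 2.
Rearranging E = E° − (0.0592/n)·log Q gives log Q = 2(+0.41 − (+0.375))/0.0592 = 1.182.
Balancing electrons gives Zn^2+(aq) + Mn(s) → Zn(s) + Mn^2+(aq); thus Q = [Mn^2+(aq)] / [Zn^2+(aq)].
Isolating [Mn^2+(aq)] in Q = 10^{1.182} yields log [Mn^2+(aq)] = 0.097, i.e. 1.3 M.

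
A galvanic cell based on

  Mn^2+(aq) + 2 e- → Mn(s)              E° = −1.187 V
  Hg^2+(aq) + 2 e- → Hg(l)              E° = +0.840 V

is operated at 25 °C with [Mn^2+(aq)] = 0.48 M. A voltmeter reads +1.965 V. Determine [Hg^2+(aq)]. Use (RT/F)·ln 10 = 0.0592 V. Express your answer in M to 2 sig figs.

0.0039 M

Hg²⁺/Hg is the cathode (higher E°); E°cell = +0.840 − (−1.187) = +2.027 V with n = 2.
From the Nernst equation, log Q = n(E° − E)/0.0592 = 2·(+2.027 − (+1.965))/0.0592 = 2.095.
For Hg^2+(aq) + Mn(s) → Hg(l) + Mn^2+(aq), the reaction quotient is Q = [Mn^2+(aq)] / [Hg^2+(aq)].
Isolating [Hg^2+(aq)] in Q = 10^{2.095} yields log [Hg^2+(aq)] = −2.414, i.e. 0.0039 M.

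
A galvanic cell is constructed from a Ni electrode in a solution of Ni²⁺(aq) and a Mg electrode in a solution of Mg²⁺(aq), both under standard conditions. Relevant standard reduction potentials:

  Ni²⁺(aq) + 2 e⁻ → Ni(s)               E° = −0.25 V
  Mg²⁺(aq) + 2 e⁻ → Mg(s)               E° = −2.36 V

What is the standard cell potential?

+2.11 V

The Ni²⁺/Ni couple has the higher E°, so Ni ion is reduced (cathode) and Mg is oxidized (anode).
E°cell = E°(cathode) − E°(anode) = −0.25 − (−2.36) = +2.11 V.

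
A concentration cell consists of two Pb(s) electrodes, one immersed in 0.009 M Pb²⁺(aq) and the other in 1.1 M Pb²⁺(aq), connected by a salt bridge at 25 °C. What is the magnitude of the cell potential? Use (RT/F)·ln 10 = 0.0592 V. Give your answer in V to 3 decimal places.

0.062 V

For a concentration cell E°cell = 0, since both electrodes use the same couple.
The compartment with the higher Pb²⁺(aq) concentration (1.1 M) acts as the cathode; ions are reduced there and produced at the dilute (0.009 M) anode.
With n = 2, Ecell = −(0.0592/2)·log([dilute]/[conc]) = −(0.0592/2)·log(0.009/1.1) = +0.062 V.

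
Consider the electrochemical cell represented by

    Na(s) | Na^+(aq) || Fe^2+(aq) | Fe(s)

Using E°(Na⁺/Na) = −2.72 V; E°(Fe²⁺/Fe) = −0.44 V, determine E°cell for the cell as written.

+2.28 V

By convention the left-hand electrode in cell notation is the anode (oxidation) and the right-hand electrode is the cathode (reduction).
E°cell = E°(right) − E°(left) = −0.44 − (−2.72) = +2.28 V.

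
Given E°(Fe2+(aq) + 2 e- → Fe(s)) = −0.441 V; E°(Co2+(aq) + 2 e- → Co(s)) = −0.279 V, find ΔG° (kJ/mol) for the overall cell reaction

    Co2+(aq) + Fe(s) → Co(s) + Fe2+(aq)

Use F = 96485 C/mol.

−31.3 kJ/mol

In the reaction as written Co2+(aq) is reduced, so the Co²⁺/Co couple is the cathode and Fe²⁺/Fe is the anode.
E°cell = −0.279 − (−0.441) = +0.162 V; balancing electrons gives n = 2.
ΔG° = −nFE°cell = −(2)(96485)(+0.162) J/mol = −31.3 kJ/mol.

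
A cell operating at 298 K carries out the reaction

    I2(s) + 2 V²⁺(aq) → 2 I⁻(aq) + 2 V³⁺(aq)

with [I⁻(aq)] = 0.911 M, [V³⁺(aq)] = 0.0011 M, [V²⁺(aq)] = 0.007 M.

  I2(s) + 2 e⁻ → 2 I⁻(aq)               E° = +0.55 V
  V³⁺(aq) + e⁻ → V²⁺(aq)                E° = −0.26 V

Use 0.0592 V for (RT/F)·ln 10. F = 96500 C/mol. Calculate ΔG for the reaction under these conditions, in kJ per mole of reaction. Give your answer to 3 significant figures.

The standard cell potential is +0.55 − (−0.26) = +0.81 V, with n = 2 electrons in the balanced equation.
The reaction quotient is ([I⁻(aq)]^2·[V³⁺(aq)]^2) / [V²⁺(aq)]^2 = 0.0205; by Nernst, E = +0.81 − (0.0592/2)(−1.688) = +0.8600 V.
Then ΔG = −nFE = −2 × 96500 × +0.8600 J/mol = −166 kJ/mol.

−166 kJ/mol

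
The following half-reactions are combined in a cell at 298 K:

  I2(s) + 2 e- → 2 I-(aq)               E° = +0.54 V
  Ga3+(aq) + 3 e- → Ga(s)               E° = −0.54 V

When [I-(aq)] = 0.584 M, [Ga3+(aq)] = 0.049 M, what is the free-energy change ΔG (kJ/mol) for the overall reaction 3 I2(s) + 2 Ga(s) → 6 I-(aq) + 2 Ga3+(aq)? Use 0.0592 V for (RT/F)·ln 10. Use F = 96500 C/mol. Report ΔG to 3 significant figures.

E°cell = +0.54 − (−0.54) = +1.08 V; the balanced reaction transfers n = 6 electrons.
The reaction quotient is [I-(aq)]^6·[Ga3+(aq)]^2 = 9.53×10^−5; by Nernst, E = +1.08 − (0.0592/6)(−4.021) = +1.1197 V.
Finally ΔG = −nFE = −(6)(96500 C/mol)(+1.1197 V) = −648 kJ/mol.

−648 kJ/mol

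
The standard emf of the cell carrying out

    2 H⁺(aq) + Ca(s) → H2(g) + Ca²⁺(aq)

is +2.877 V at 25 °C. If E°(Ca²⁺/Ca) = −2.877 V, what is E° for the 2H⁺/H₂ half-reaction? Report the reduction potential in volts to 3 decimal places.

+0.000 V

In the reaction as written the 2H⁺/H₂ couple is reduced (cathode) and Ca²⁺/Ca is oxidized (anode), so E°cell = E°(2H⁺/H₂) − E°(Ca²⁺/Ca).
E°(2H⁺/H₂) = E°cell + E°(anode) = +2.877 + (−2.877) = +0.000 V.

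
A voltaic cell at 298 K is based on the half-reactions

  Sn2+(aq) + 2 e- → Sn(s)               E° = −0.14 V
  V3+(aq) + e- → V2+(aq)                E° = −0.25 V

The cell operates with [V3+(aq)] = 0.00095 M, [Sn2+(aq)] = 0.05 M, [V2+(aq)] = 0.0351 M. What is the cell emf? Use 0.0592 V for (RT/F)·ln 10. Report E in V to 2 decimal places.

+0.16 V

The Sn²⁺/Sn couple has the more positive E°, so it is the cathode; V³⁺/V²⁺ is the anode.
E°cell = −0.14 − (−0.25) = +0.11 V, with n = 2 electrons transferred.
Balancing gives Sn2+(aq) + 2 V2+(aq) → Sn(s) + 2 V3+(aq); hence Q = [V3+(aq)]^2 / ([Sn2+(aq)]·[V2+(aq)]^2) = 0.0147 (log Q = −1.834).
By the Nernst equation, E = +0.11 − (0.0592/2)·(−1.834) = +0.16 V.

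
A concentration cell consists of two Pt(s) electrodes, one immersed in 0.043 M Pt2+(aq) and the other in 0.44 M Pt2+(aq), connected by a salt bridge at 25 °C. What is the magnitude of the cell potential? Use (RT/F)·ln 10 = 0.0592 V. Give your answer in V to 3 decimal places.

For a concentration cell E°cell = 0, since both electrodes use the same couple.
The compartment with the higher Pt2+(aq) concentration (0.44 M) acts as the cathode; ions are reduced there and produced at the dilute (0.043 M) anode.
With n = 2, Ecell = −(0.0592/2)·log([dilute]/[conc]) = −(0.0592/2)·log(0.043/0.44) = +0.030 V.

0.030 V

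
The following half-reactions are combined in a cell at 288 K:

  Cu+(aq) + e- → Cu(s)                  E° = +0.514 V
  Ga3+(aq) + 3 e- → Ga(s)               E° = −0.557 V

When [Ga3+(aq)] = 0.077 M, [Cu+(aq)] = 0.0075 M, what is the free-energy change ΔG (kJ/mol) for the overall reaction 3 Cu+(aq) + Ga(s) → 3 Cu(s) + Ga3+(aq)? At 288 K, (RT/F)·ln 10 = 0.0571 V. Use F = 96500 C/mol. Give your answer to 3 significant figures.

E°cell = +0.514 − (−0.557) = +1.071 V; the balanced reaction transfers n = 3 electrons.
Here Q = [Ga3+(aq)] / [Cu+(aq)]^3 = 1.83×10^5 (log Q = 5.261), giving E = +1.071 − (0.0571/3)·(5.261) = +0.9709 V.
Finally ΔG = −nFE = −(3)(96500 C/mol)(+0.9709 V) = −281 kJ/mol.

−281 kJ/mol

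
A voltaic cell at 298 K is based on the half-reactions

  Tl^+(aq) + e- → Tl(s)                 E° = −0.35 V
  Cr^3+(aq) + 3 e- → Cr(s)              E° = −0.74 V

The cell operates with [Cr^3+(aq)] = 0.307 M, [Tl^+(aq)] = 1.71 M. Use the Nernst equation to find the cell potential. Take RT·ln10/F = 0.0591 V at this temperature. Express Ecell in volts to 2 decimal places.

Since E°(Tl⁺/Tl) > E°(Cr³⁺/Cr), Tl⁺/Tl serves as the cathode.
E°cell = E°cat − E°an = −0.35 − (−0.74) = +0.39 V; n = 3.
For the overall reaction 3 Tl^+(aq) + Cr(s) → 3 Tl(s) + Cr^3+(aq), Q = [Cr^3+(aq)] / [Tl^+(aq)]^3 = 0.0614, giving log Q = −1.212.
E = E° − (0.0591/n)·log Q = +0.39 − (0.0591/3)(−1.212) = +0.41 V.

+0.41 V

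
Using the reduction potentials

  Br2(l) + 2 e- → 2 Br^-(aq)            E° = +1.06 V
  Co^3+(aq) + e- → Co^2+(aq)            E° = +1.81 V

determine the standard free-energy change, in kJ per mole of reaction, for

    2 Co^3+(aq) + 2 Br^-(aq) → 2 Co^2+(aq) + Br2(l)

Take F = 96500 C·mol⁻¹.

In the reaction as written Co^3+(aq) is reduced, so the Co³⁺/Co²⁺ couple is the cathode and Br₂/Br⁻ is the anode.
E°cell = +1.81 − (+1.06) = +0.75 V; balancing electrons gives n = 2.
ΔG° = −nFE°cell = −(2)(96500)(+0.75) J/mol = −145 kJ/mol.

−145 kJ/mol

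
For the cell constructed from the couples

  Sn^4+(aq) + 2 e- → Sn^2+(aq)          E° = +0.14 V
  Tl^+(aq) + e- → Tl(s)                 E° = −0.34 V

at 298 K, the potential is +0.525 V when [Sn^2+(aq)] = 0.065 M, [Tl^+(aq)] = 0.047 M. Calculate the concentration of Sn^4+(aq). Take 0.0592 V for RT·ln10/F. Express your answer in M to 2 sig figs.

0.0048 M

The Sn⁴⁺/Sn²⁺ couple has the larger reduction potential, so it is the cathode: E°cell = +0.14 − (−0.34) = +0.48 V and n = 2.
Rearranging E = E° − (0.0592/n)·log Q gives log Q = 2(+0.48 − (+0.525))/0.0592 = −1.520.
For Sn^4+(aq) + 2 Tl(s) → Sn^2+(aq) + 2 Tl^+(aq), the reaction quotient is Q = ([Sn^2+(aq)]·[Tl^+(aq)]^2) / [Sn^4+(aq)].
Solving for the unknown gives log [Sn^4+(aq)] = −2.323, so [Sn^4+(aq)] ≈ 0.0048 M.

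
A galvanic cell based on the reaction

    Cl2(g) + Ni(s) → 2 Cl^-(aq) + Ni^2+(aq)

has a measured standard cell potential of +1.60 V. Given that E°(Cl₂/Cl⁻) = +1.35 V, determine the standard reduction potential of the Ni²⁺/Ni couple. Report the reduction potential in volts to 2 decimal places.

In the reaction as written the Cl₂/Cl⁻ couple is reduced (cathode) and Ni²⁺/Ni is oxidized (anode), so E°cell = E°(Cl₂/Cl⁻) − E°(Ni²⁺/Ni).
E°(Ni²⁺/Ni) = E°(cathode) − E°cell = +1.35 − (+1.60) = −0.25 V.

−0.25 V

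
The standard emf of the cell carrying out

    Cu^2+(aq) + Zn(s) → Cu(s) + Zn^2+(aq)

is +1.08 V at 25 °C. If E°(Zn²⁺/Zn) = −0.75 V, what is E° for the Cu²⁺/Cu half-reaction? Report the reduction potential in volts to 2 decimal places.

In the reaction as written the Cu²⁺/Cu couple is reduced (cathode) and Zn²⁺/Zn is oxidized (anode), so E°cell = E°(Cu²⁺/Cu) − E°(Zn²⁺/Zn).
E°(Cu²⁺/Cu) = E°cell + E°(anode) = +1.08 + (−0.75) = +0.33 V.

+0.33 V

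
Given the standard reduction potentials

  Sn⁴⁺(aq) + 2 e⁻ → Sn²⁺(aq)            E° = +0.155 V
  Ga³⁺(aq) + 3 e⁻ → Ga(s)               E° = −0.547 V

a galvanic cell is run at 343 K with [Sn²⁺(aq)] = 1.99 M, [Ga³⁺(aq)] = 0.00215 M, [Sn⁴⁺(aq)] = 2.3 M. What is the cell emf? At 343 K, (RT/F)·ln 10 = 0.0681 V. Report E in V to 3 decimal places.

Sn⁴⁺/Sn²⁺ is reduced (cathode, E° = +0.155 V) and Ga³⁺/Ga is oxidized (anode).
E°cell = E°cat − E°an = +0.155 − (−0.547) = +0.702 V; n = 6.
For the overall reaction 3 Sn⁴⁺(aq) + 2 Ga(s) → 3 Sn²⁺(aq) + 2 Ga³⁺(aq), Q = ([Sn²⁺(aq)]^3·[Ga³⁺(aq)]^2) / [Sn⁴⁺(aq)]^3 = 2.99×10^−6, giving log Q = −5.524.
Applying E = E° − (RT ln10/nF)·log Q gives +0.702 − (0.0681/6)(−5.524) = +0.765 V.

+0.765 V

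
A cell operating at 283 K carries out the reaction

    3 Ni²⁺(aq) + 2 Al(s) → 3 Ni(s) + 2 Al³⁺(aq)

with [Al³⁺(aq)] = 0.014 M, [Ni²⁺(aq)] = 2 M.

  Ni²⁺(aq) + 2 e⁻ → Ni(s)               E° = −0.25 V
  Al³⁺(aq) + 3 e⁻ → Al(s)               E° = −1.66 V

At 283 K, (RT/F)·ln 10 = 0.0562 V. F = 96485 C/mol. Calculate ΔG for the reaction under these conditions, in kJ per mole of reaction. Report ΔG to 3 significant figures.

−841 kJ/mol

E°cell = −0.25 − (−1.66) = +1.41 V; the balanced reaction transfers n = 6 electrons.
The reaction quotient is [Al³⁺(aq)]^2 / [Ni²⁺(aq)]^3 = 2.45×10^−5; by Nernst, E = +1.41 − (0.0562/6)(−4.611) = +1.4532 V.
Finally ΔG = −nFE = −(6)(96485 C/mol)(+1.4532 V) = −841 kJ/mol.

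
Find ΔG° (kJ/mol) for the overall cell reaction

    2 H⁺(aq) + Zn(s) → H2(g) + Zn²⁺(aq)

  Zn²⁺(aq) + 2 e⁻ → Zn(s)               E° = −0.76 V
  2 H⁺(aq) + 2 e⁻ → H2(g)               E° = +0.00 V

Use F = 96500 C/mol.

−147 kJ/mol

In the reaction as written H⁺(aq) is reduced, so the 2H⁺/H₂ couple is the cathode and Zn²⁺/Zn is the anode.
E°cell = +0.00 − (−0.76) = +0.76 V; balancing electrons gives n = 2.
ΔG° = −nFE°cell = −(2)(96500)(+0.76) J/mol = −147 kJ/mol.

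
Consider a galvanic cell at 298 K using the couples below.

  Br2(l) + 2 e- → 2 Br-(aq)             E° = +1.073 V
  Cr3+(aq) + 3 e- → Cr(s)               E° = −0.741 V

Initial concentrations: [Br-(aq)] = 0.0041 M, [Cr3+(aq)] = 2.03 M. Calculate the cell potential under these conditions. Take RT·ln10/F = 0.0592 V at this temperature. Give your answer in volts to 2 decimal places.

Br₂/Br⁻ is reduced (cathode, E° = +1.073 V) and Cr³⁺/Cr is oxidized (anode).
E°cell = +1.073 − (−0.741) = +1.814 V, with n = 6 electrons transferred.
Balancing gives 3 Br2(l) + 2 Cr(s) → 6 Br-(aq) + 2 Cr3+(aq); hence Q = [Br-(aq)]^6·[Cr3+(aq)]^2 = 1.96×10^−14 (log Q = −13.708).
Applying E = E° − (RT ln10/nF)·log Q gives +1.814 − (0.0592/6)(−13.708) = +1.95 V.

+1.95 V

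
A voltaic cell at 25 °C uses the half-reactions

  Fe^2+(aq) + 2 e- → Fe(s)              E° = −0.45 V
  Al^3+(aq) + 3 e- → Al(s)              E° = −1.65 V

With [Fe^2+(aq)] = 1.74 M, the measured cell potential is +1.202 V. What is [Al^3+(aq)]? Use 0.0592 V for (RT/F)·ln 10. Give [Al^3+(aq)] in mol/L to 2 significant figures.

The Fe²⁺/Fe couple has the larger reduction potential, so it is the cathode: E°cell = −0.45 − (−1.65) = +1.20 V and n = 6.
Since E = E° − (0.0592/n)·log Q, log Q = n(E° − E)/0.0592 = −0.203.
Balancing electrons gives 3 Fe^2+(aq) + 2 Al(s) → 3 Fe(s) + 2 Al^3+(aq); thus Q = [Al^3+(aq)]^2 / [Fe^2+(aq)]^3.
Solving for the unknown gives log [Al^3+(aq)] = 0.259, so [Al^3+(aq)] ≈ 1.8 M.

1.8 M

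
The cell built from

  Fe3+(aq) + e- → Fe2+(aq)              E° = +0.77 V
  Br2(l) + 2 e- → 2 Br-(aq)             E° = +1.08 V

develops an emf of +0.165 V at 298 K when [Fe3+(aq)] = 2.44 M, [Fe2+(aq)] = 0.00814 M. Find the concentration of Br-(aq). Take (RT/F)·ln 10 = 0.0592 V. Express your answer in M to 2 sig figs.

0.94 M

The Br₂/Br⁻ couple has the larger reduction potential, so it is the cathode: E°cell = +1.08 − (+0.77) = +0.31 V and n = 2.
Rearranging E = E° − (0.0592/n)·log Q gives log Q = 2(+0.31 − (+0.165))/0.0592 = 4.899.
The balanced reaction is Br2(l) + 2 Fe2+(aq) → 2 Br-(aq) + 2 Fe3+(aq), so Q = ([Br-(aq)]^2·[Fe3+(aq)]^2) / [Fe2+(aq)]^2.
Substituting the known concentrations and solving, log [Br-(aq)] = −0.027 and [Br-(aq)] = 0.94 M.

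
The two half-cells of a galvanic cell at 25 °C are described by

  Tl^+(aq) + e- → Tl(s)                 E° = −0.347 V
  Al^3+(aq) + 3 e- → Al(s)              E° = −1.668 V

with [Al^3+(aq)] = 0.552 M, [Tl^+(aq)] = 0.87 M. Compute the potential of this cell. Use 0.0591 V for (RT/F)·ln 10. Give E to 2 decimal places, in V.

+1.32 V

Tl⁺/Tl is reduced (cathode, E° = −0.347 V) and Al³⁺/Al is oxidized (anode).
E°cell = −0.347 − (−1.668) = +1.321 V, with n = 3 electrons transferred.
For the overall reaction 3 Tl^+(aq) + Al(s) → 3 Tl(s) + Al^3+(aq), Q = [Al^3+(aq)] / [Tl^+(aq)]^3 = 0.838, giving log Q = −0.077.
E = E° − (0.0591/n)·log Q = +1.321 − (0.0591/3)(−0.077) = +1.32 V.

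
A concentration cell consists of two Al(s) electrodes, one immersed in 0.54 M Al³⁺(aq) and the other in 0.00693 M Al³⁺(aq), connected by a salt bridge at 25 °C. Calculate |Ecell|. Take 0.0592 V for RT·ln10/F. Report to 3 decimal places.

0.037 V

For a concentration cell E°cell = 0, since both electrodes use the same couple.
The compartment with the higher Al³⁺(aq) concentration (0.54 M) acts as the cathode; ions are reduced there and produced at the dilute (0.00693 M) anode.
With n = 3, Ecell = −(0.0592/3)·log([dilute]/[conc]) = −(0.0592/3)·log(0.00693/0.54) = +0.037 V.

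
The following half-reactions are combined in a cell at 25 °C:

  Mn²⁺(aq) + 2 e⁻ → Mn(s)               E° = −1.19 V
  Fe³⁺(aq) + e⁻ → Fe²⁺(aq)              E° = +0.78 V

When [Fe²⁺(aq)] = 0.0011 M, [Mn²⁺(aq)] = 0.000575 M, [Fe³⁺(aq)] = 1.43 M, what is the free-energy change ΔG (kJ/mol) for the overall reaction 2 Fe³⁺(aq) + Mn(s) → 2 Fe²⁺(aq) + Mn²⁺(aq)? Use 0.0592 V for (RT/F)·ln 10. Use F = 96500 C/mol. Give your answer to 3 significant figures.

−434 kJ/mol

The standard cell potential is +0.78 − (−1.19) = +1.97 V, with n = 2 electrons in the balanced equation.
Q = ([Fe²⁺(aq)]^2·[Mn²⁺(aq)]) / [Fe³⁺(aq)]^2 = 3.4×10^−10, so log Q = −9.468 and E = +1.97 − (0.0592/2)(−9.468) = +2.2503 V.
Then ΔG = −nFE = −2 × 96500 × +2.2503 J/mol = −434 kJ/mol.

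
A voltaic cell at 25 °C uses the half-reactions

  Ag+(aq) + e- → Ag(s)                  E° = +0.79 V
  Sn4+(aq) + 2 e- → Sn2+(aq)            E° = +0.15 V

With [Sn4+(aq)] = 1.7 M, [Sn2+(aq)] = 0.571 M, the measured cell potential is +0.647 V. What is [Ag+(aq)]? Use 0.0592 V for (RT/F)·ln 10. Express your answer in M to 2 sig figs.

With Ag⁺/Ag at the cathode and Sn⁴⁺/Sn²⁺ at the anode, E°cell = +0.79 − (+0.15) = +0.64 V (n = 2).
Since E = E° − (0.0592/n)·log Q, log Q = n(E° − E)/0.0592 = −0.236.
The balanced reaction is 2 Ag+(aq) + Sn2+(aq) → 2 Ag(s) + Sn4+(aq), so Q = [Sn4+(aq)] / ([Ag+(aq)]^2·[Sn2+(aq)]).
Solving for the unknown gives log [Ag+(aq)] = 0.355, so [Ag+(aq)] ≈ 2.3 M.

2.3 M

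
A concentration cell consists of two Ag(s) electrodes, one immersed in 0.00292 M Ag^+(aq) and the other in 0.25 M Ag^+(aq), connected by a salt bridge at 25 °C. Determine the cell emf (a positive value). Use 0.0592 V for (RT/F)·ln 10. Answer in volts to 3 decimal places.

For a concentration cell E°cell = 0, since both electrodes use the same couple.
The compartment with the higher Ag^+(aq) concentration (0.25 M) acts as the cathode; ions are reduced there and produced at the dilute (0.00292 M) anode.
With n = 1, Ecell = −(0.0592/1)·log([dilute]/[conc]) = −(0.0592/1)·log(0.00292/0.25) = +0.114 V.

0.114 V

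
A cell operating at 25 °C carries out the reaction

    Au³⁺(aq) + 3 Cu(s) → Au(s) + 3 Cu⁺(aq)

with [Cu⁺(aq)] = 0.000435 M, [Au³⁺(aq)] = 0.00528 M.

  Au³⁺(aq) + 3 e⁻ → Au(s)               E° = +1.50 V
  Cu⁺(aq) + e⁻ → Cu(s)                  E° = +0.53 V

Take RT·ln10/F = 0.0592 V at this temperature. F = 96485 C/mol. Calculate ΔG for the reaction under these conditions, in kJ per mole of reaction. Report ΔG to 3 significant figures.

−325 kJ/mol

E°cell = +1.50 − (+0.53) = +0.97 V; the balanced reaction transfers n = 3 electrons.
Here Q = [Cu⁺(aq)]^3 / [Au³⁺(aq)] = 1.56×10^−8 (log Q = −7.807), giving E = +0.97 − (0.0592/3)·(−7.807) = +1.1241 V.
Then ΔG = −nFE = −3 × 96485 × +1.1241 J/mol = −325 kJ/mol.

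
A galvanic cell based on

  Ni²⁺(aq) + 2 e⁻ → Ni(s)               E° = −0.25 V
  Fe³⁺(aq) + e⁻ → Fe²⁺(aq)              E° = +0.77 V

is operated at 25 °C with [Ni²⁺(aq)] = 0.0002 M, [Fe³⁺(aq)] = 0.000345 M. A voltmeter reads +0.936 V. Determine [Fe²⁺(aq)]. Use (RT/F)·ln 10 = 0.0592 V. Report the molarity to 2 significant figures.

0.64 M

The Fe³⁺/Fe²⁺ couple has the larger reduction potential, so it is the cathode: E°cell = +0.77 − (−0.25) = +1.02 V and n = 2.
Rearranging E = E° − (0.0592/n)·log Q gives log Q = 2(+1.02 − (+0.936))/0.0592 = 2.838.
For 2 Fe³⁺(aq) + Ni(s) → 2 Fe²⁺(aq) + Ni²⁺(aq), the reaction quotient is Q = ([Fe²⁺(aq)]^2·[Ni²⁺(aq)]) / [Fe³⁺(aq)]^2.
Isolating [Fe²⁺(aq)] in Q = 10^{2.838} yields log [Fe²⁺(aq)] = −0.194, i.e. 0.64 M.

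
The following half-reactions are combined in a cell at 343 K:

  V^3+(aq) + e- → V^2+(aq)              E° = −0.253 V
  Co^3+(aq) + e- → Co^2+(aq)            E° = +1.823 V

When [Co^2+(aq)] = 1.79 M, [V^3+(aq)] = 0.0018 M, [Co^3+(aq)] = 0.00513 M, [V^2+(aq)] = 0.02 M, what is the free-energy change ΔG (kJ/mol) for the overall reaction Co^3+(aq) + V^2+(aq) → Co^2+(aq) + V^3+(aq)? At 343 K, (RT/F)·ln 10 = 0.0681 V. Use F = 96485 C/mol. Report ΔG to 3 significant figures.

With Co³⁺/Co²⁺ reduced at the cathode, E°cell = +1.823 − (−0.253) = +2.076 V and n = 1.
Here Q = ([Co^2+(aq)]·[V^3+(aq)]) / ([Co^3+(aq)]·[V^2+(aq)]) = 31.4 (log Q = 1.497), giving E = +2.076 − (0.0681/1)·(1.497) = +1.9741 V.
ΔG = −nFE = −(1)(96485)(+1.9741) J/mol = −190 kJ/mol.

−190 kJ/mol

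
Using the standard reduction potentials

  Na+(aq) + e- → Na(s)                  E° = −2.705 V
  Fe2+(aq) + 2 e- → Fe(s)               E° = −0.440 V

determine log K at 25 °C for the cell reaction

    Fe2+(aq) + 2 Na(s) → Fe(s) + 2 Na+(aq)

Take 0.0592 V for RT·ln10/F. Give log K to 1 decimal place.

The Fe²⁺/Fe couple is reduced (cathode); E°cell = −0.440 − (−2.705) = +2.265 V with n = 2.
At equilibrium E = 0, so log K = nE°cell / 0.0592 = (2)(+2.265) / 0.0592 = 76.5.

log K = 76.5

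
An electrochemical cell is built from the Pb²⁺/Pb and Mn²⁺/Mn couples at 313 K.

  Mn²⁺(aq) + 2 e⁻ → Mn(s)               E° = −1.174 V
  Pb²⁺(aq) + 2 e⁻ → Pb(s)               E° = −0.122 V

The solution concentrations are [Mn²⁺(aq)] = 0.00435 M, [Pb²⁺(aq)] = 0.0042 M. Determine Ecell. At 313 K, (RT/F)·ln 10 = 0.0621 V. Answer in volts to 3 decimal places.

The Pb²⁺/Pb couple has the more positive E°, so it is the cathode; Mn²⁺/Mn is the anode.
The standard potential is −0.122 − (−1.174) = +1.052 V and the balanced reaction transfers n = 2 electrons.
For the overall reaction Pb²⁺(aq) + Mn(s) → Pb(s) + Mn²⁺(aq), Q = [Mn²⁺(aq)] / [Pb²⁺(aq)] = 1.04, giving log Q = 0.015.
Applying E = E° − (RT ln10/nF)·log Q gives +1.052 − (0.0621/2)(0.015) = +1.052 V.

+1.052 V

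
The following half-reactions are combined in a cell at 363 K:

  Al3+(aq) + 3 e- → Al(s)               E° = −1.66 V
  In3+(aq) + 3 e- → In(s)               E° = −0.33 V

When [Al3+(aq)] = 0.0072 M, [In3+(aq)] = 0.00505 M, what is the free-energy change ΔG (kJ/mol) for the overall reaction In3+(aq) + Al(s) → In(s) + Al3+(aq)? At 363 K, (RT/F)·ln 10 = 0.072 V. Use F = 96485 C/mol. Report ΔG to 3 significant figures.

With In³⁺/In reduced at the cathode, E°cell = −0.33 − (−1.66) = +1.33 V and n = 3.
The reaction quotient is [Al3+(aq)] / [In3+(aq)] = 1.43; by Nernst, E = +1.33 − (0.072/3)(0.154) = +1.3263 V.
ΔG = −nFE = −(3)(96485)(+1.3263) J/mol = −384 kJ/mol.

−384 kJ/mol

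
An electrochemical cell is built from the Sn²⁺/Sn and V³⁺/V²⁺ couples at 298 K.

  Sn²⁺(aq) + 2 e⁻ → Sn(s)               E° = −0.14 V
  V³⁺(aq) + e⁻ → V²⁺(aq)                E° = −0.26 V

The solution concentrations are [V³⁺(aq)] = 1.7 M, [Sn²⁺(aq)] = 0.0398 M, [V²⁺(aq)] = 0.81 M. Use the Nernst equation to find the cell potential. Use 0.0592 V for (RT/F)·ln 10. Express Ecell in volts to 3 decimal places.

Sn²⁺/Sn is reduced (cathode, E° = −0.14 V) and V³⁺/V²⁺ is oxidized (anode).
The standard potential is −0.14 − (−0.26) = +0.12 V and the balanced reaction transfers n = 2 electrons.
The balanced reaction is Sn²⁺(aq) + 2 V²⁺(aq) → Sn(s) + 2 V³⁺(aq), so Q = [V³⁺(aq)]^2 / ([Sn²⁺(aq)]·[V²⁺(aq)]^2) = 111 and log Q = 2.044.
E = E° − (0.0592/n)·log Q = +0.12 − (0.0592/2)(2.044) = +0.059 V.

+0.059 V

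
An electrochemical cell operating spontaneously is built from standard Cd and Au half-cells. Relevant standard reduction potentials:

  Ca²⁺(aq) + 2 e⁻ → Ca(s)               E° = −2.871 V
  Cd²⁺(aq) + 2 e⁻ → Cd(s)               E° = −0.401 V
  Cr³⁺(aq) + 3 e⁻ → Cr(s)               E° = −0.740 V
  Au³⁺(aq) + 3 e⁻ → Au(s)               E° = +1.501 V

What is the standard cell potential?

The Au³⁺/Au couple has the higher E°, so Au ion is reduced (cathode) and Cd is oxidized (anode).
E°cell = E°(cathode) − E°(anode) = +1.501 − (−0.401) = +1.902 V.

+1.902 V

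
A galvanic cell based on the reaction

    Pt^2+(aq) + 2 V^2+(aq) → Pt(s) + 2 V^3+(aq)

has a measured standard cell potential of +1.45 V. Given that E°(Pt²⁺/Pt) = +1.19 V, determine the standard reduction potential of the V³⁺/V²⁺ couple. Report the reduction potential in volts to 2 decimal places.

−0.26 V

In the reaction as written the Pt²⁺/Pt couple is reduced (cathode) and V³⁺/V²⁺ is oxidized (anode), so E°cell = E°(Pt²⁺/Pt) − E°(V³⁺/V²⁺).
E°(V³⁺/V²⁺) = E°(cathode) − E°cell = +1.19 − (+1.45) = −0.26 V.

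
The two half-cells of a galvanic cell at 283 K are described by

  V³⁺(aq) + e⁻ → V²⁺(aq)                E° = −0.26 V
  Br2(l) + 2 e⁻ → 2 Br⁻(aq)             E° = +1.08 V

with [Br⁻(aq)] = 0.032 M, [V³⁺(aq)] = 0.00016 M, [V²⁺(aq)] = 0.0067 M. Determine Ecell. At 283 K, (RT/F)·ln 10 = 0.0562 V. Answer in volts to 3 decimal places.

+1.515 V

Br₂/Br⁻ is reduced (cathode, E° = +1.08 V) and V³⁺/V²⁺ is oxidized (anode).
E°cell = +1.08 − (−0.26) = +1.34 V, with n = 2 electrons transferred.
The balanced reaction is Br2(l) + 2 V²⁺(aq) → 2 Br⁻(aq) + 2 V³⁺(aq), so Q = ([Br⁻(aq)]^2·[V³⁺(aq)]^2) / [V²⁺(aq)]^2 = 5.84×10^−7 and log Q = −6.234.
Applying E = E° − (RT ln10/nF)·log Q gives +1.34 − (0.0562/2)(−6.234) = +1.515 V.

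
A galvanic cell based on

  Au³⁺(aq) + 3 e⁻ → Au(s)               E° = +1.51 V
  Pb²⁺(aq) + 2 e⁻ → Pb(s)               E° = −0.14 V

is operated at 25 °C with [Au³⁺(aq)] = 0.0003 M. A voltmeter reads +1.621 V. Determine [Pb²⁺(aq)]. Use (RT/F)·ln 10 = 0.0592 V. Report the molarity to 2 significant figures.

With Au³⁺/Au at the cathode and Pb²⁺/Pb at the anode, E°cell = +1.51 − (−0.14) = +1.65 V (n = 6).
Since E = E° − (0.0592/n)·log Q, log Q = n(E° − E)/0.0592 = 2.939.
For 2 Au³⁺(aq) + 3 Pb(s) → 2 Au(s) + 3 Pb²⁺(aq), the reaction quotient is Q = [Pb²⁺(aq)]^3 / [Au³⁺(aq)]^2.
Substituting the known concentrations and solving, log [Pb²⁺(aq)] = −1.369 and [Pb²⁺(aq)] = 0.043 M.

0.043 M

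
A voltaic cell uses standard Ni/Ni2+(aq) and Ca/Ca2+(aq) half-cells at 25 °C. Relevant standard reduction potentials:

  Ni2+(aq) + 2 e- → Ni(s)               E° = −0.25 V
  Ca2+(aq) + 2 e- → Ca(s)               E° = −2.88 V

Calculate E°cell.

+2.63 V

Of the two couples in this cell, the one with the more positive reduction potential is reduced at the cathode: here that is Ni²⁺/Ni (−0.25 V); Ca²⁺/Ca (−2.88 V) is the anode.
E°cell = E°(cathode) − E°(anode) = −0.25 − (−2.88) = +2.63 V.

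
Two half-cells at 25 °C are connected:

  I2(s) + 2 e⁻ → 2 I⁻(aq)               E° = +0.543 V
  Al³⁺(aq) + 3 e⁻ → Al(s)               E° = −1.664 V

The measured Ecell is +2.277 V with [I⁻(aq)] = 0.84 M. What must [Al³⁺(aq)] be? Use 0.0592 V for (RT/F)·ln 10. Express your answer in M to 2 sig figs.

0.00048 M

The I₂/I⁻ couple has the larger reduction potential, so it is the cathode: E°cell = +0.543 − (−1.664) = +2.207 V and n = 6.
From the Nernst equation, log Q = n(E° − E)/0.0592 = 6·(+2.207 − (+2.277))/0.0592 = −7.095.
Balancing electrons gives 3 I2(s) + 2 Al(s) → 6 I⁻(aq) + 2 Al³⁺(aq); thus Q = [I⁻(aq)]^6·[Al³⁺(aq)]^2.
Isolating [Al³⁺(aq)] in Q = 10^{−7.095} yields log [Al³⁺(aq)] = −3.320, i.e. 0.00048 M.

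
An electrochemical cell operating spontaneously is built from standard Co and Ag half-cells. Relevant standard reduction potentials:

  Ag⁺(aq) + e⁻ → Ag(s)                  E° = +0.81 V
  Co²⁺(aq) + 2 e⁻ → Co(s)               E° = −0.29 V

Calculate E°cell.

+1.10 V

Of the two couples in this cell, the one with the more positive reduction potential is reduced at the cathode: here that is Ag⁺/Ag (+0.81 V); Co²⁺/Co (−0.29 V) is the anode.
E°cell = E°(cathode) − E°(anode) = +0.81 − (−0.29) = +1.10 V.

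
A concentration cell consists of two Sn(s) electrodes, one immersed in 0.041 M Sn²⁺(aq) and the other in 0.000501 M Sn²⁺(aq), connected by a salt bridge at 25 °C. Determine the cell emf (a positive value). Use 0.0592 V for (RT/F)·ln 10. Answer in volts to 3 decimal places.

0.057 V

For a concentration cell E°cell = 0, since both electrodes use the same couple.
The compartment with the higher Sn²⁺(aq) concentration (0.041 M) acts as the cathode; ions are reduced there and produced at the dilute (0.000501 M) anode.
With n = 2, Ecell = −(0.0592/2)·log([dilute]/[conc]) = −(0.0592/2)·log(0.000501/0.041) = +0.057 V.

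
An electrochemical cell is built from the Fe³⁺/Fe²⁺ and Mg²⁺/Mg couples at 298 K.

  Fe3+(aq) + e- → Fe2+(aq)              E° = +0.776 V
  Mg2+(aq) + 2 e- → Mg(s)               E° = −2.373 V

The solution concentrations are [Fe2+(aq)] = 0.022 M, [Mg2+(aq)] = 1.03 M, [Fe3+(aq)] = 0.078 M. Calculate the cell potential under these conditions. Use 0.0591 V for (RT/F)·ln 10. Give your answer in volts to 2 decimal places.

The Fe³⁺/Fe²⁺ couple has the more positive E°, so it is the cathode; Mg²⁺/Mg is the anode.
E°cell = E°cat − E°an = +0.776 − (−2.373) = +3.149 V; n = 2.
The balanced reaction is 2 Fe3+(aq) + Mg(s) → 2 Fe2+(aq) + Mg2+(aq), so Q = ([Fe2+(aq)]^2·[Mg2+(aq)]) / [Fe3+(aq)]^2 = 0.0819 and log Q = −1.087.
Applying E = E° − (RT ln10/nF)·log Q gives +3.149 − (0.0591/2)(−1.087) = +3.18 V.

+3.18 V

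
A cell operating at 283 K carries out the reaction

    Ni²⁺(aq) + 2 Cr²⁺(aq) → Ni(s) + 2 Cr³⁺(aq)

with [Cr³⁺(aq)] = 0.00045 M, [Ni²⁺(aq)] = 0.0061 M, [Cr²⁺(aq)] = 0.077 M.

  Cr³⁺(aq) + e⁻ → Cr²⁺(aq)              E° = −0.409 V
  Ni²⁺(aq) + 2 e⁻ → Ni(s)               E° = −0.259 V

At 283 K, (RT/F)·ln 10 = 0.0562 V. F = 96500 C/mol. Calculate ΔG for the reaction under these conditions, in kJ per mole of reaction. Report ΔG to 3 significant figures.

With Ni²⁺/Ni reduced at the cathode, E°cell = −0.259 − (−0.409) = +0.150 V and n = 2.
Q = [Cr³⁺(aq)]^2 / ([Ni²⁺(aq)]·[Cr²⁺(aq)]^2) = 0.0056, so log Q = −2.252 and E = +0.150 − (0.0562/2)(−2.252) = +0.2133 V.
Then ΔG = −nFE = −2 × 96500 × +0.2133 J/mol = −41.2 kJ/mol.

−41.2 kJ/mol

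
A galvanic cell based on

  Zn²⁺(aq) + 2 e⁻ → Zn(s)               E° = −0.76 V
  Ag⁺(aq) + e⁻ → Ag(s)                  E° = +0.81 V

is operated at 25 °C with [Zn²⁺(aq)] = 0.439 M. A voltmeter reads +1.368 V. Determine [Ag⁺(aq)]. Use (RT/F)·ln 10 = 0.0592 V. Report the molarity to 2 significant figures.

0.00026 M

The Ag⁺/Ag couple has the larger reduction potential, so it is the cathode: E°cell = +0.81 − (−0.76) = +1.57 V and n = 2.
From the Nernst equation, log Q = n(E° − E)/0.0592 = 2·(+1.57 − (+1.368))/0.0592 = 6.824.
Balancing electrons gives 2 Ag⁺(aq) + Zn(s) → 2 Ag(s) + Zn²⁺(aq); thus Q = [Zn²⁺(aq)] / [Ag⁺(aq)]^2.
Substituting the known concentrations and solving, log [Ag⁺(aq)] = −3.591 and [Ag⁺(aq)] = 0.00026 M.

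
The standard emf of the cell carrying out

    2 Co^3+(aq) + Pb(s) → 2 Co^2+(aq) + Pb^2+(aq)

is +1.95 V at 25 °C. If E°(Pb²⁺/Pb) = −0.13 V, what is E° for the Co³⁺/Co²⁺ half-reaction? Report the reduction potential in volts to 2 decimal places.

+1.82 V

In the reaction as written the Co³⁺/Co²⁺ couple is reduced (cathode) and Pb²⁺/Pb is oxidized (anode), so E°cell = E°(Co³⁺/Co²⁺) − E°(Pb²⁺/Pb).
E°(Co³⁺/Co²⁺) = E°cell + E°(anode) = +1.95 + (−0.13) = +1.82 V.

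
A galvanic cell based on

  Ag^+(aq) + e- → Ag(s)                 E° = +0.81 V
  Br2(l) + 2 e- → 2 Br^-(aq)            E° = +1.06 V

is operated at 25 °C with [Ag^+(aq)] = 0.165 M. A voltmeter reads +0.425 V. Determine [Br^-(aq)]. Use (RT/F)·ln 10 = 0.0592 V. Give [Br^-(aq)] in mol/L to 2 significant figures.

Br₂/Br⁻ is the cathode (higher E°); E°cell = +1.06 − (+0.81) = +0.25 V with n = 2.
Since E = E° − (0.0592/n)·log Q, log Q = n(E° − E)/0.0592 = −5.912.
Balancing electrons gives Br2(l) + 2 Ag(s) → 2 Br^-(aq) + 2 Ag^+(aq); thus Q = [Br^-(aq)]^2·[Ag^+(aq)]^2.
Isolating [Br^-(aq)] in Q = 10^{−5.912} yields log [Br^-(aq)] = −2.173, i.e. 0.0067 M.

0.0067 M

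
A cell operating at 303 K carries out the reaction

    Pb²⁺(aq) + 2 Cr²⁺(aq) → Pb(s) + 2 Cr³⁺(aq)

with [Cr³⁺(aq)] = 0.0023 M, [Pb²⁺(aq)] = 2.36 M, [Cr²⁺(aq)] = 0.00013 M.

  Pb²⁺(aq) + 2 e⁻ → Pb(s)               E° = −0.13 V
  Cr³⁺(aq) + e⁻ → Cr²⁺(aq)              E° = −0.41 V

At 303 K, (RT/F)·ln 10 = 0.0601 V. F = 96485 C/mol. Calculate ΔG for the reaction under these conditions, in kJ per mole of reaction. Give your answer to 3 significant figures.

E°cell = −0.13 − (−0.41) = +0.28 V; the balanced reaction transfers n = 2 electrons.
Q = [Cr³⁺(aq)]^2 / ([Pb²⁺(aq)]·[Cr²⁺(aq)]^2) = 133, so log Q = 2.123 and E = +0.28 − (0.0601/2)(2.123) = +0.2162 V.
Then ΔG = −nFE = −2 × 96485 × +0.2162 J/mol = −41.7 kJ/mol.

−41.7 kJ/mol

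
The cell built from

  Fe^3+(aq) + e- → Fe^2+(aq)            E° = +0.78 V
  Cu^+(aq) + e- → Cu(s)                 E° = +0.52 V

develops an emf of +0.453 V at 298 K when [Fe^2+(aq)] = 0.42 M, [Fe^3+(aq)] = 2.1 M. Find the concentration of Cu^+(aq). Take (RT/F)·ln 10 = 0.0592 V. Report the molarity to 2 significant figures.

0.0027 M

Fe³⁺/Fe²⁺ is the cathode (higher E°); E°cell = +0.78 − (+0.52) = +0.26 V with n = 1.
From the Nernst equation, log Q = n(E° − E)/0.0592 = 1·(+0.26 − (+0.453))/0.0592 = −3.260.
For Fe^3+(aq) + Cu(s) → Fe^2+(aq) + Cu^+(aq), the reaction quotient is Q = ([Fe^2+(aq)]·[Cu^+(aq)]) / [Fe^3+(aq)].
Substituting the known concentrations and solving, log [Cu^+(aq)] = −2.561 and [Cu^+(aq)] = 0.0027 M.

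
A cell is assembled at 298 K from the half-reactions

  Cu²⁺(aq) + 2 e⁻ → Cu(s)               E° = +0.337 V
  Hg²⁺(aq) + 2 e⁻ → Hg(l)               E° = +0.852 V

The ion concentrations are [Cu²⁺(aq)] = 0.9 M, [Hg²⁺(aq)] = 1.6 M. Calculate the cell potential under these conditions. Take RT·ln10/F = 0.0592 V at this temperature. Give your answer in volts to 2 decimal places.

Hg²⁺/Hg is reduced (cathode, E° = +0.852 V) and Cu²⁺/Cu is oxidized (anode).
E°cell = +0.852 − (+0.337) = +0.515 V, with n = 2 electrons transferred.
Balancing gives Hg²⁺(aq) + Cu(s) → Hg(l) + Cu²⁺(aq); hence Q = [Cu²⁺(aq)] / [Hg²⁺(aq)] = 0.562 (log Q = −0.250).
By the Nernst equation, E = +0.515 − (0.0592/2)·(−0.250) = +0.52 V.

+0.52 V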